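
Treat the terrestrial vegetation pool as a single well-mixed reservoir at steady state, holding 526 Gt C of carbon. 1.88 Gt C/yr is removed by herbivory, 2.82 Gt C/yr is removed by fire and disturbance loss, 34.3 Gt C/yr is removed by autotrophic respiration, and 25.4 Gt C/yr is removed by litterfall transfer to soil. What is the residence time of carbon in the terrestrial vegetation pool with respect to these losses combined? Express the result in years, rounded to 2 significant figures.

Total removal = 1.880 + 2.820 + 34.30 + 25.40 = 64.400 Gt C/yr.
τ = M / ΣF_out = 526 / 64.400 = 8.168 yr.

8.2 yr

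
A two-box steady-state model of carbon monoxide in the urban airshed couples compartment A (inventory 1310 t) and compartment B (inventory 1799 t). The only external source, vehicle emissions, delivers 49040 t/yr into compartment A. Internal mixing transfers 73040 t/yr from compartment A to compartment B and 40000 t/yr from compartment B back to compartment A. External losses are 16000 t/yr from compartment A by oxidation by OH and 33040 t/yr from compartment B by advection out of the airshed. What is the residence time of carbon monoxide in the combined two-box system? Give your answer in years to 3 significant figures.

Residence time in the combined system uses the total inventory and the total *external* removal — internal exchanges between the two boxes cancel.
M_total = 1310 + 1799 = 3109.0 t.
ΣF_external_out = 16000 + 33040 = 49040 t/yr.
τ = M_total / ΣF_ext = 3109.0 / 49040 = 0.06340 yr.

0.0634 yr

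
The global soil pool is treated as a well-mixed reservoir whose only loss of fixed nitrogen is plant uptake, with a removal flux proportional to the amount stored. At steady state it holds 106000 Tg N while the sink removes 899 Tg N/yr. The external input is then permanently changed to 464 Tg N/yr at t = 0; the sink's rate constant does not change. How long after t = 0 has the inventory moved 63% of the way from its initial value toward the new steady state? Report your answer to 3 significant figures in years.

117 yr

τ = M₀/F₀ = 106000/899 = 117.9 yr.
The remaining gap fraction is e^(−t/τ); 63% covered ⇒ e^(−t/τ) = 0.370.
t = −τ ln(0.370) = 117.9 × 0.9943 = 117.2 yr.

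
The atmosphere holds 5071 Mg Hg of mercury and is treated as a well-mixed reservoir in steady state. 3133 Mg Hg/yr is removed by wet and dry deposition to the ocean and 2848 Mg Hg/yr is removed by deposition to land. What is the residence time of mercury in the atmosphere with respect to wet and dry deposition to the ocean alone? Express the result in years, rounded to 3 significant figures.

Residence time with respect to a single sink: τ = M / F_sink.
τ = 5071 / 3133 = 1.619 yr.

1.62 yr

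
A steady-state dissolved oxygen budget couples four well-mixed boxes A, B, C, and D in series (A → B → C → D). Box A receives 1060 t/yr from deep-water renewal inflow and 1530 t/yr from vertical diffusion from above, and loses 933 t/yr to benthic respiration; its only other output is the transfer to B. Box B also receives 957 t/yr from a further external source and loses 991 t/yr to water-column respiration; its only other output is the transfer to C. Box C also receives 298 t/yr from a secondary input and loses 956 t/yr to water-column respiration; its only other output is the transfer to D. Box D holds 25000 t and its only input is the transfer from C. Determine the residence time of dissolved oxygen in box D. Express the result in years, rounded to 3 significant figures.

25.9 yr

Box A: F(A→B) = (1060 + 1530) − 933 = 1657.0 t/yr.
Box B: F(B→C) = (1657.0 + 957) − 991 = 1623.0 t/yr.
Box C: F(C→D) = (1623.0 + 298) − 956 = 965.00 t/yr.
Box D throughput = its input = 965.00 t/yr; τ = 25000 / 965.00 = 25.91 yr.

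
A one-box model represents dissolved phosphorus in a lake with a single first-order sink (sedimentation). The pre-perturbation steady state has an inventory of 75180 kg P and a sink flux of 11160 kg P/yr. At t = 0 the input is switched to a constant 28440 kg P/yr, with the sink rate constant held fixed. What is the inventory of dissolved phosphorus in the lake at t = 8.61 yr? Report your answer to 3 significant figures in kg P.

159000 kg P

τ = M₀/F₀ = 75180/11160 = 6.737 yr; rate constant k = 1/τ.
New steady state M_∞ = F₁/k = F₁·τ = 28440 × 6.737 = 191590 kg P.
M(t) = M_∞ + (M₀ − M_∞)·e^(−t/τ); t/τ = 8.61/6.737 = 1.278, so e^(−t/τ) = 0.2786.
M(t) = 191590 − 116400 × 0.2786 = 159160 kg P.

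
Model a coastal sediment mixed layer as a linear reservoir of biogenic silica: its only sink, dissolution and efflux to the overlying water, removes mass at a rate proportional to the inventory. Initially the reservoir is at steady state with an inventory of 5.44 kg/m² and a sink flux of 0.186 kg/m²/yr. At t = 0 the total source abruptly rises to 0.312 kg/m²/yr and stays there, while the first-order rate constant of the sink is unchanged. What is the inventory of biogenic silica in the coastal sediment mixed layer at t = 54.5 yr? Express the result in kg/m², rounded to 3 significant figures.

The sink rate constant is k = F₀/M₀ = 0.186/5.44 = 0.03419 yr⁻¹.
Solving dM/dt = F₁ − kM with M(0) = M₀ gives M(t) = F₁/k + (M₀ − F₁/k)·e^(−kt).
F₁/k = 0.312/0.03419 = 9.1252 kg/m²; kt = 0.03419 × 54.5 = 1.863, e^(−kt) = 0.1551.
M(54.5) = 9.1252 + (5.44 − 9.1252) × 0.1551 = 9.1252 − 0.5717 = 8.5534 kg/m².

8.55 kg/m²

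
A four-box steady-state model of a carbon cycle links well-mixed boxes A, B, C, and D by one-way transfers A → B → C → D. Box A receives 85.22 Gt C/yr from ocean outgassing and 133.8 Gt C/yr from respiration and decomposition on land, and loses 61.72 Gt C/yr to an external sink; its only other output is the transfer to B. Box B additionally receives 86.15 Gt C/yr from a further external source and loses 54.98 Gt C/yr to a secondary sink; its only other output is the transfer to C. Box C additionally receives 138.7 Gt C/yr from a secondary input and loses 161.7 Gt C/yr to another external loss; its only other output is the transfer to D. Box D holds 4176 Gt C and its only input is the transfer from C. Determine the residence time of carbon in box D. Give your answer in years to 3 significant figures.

Box A: F(A→B) = (85.22 + 133.8) − 61.72 = 157.30 Gt C/yr.
Box B: F(B→C) = (157.30 + 86.15) − 54.98 = 188.47 Gt C/yr.
Box C: F(C→D) = (188.47 + 138.7) − 161.7 = 165.47 Gt C/yr.
Box D throughput = its input = 165.47 Gt C/yr; τ = 4176 / 165.47 = 25.24 yr.

25.2 yr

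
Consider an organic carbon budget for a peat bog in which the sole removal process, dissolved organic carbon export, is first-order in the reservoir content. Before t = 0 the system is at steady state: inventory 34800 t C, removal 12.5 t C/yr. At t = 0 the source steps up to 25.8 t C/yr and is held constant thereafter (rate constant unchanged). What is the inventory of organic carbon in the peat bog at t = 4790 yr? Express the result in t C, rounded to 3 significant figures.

65200 t C

Residence time τ = M₀/F₀ = 2784 yr. The eventual steady state is M_∞ = M₀·(F₁/F₀) = 34800 × 25.8/12.5 = 71827 t C.
The anomaly ΔM(t) = M(t) − M_∞ decays as ΔM₀·e^(−t/τ) with ΔM₀ = 34800 − 71827 = −37030 t C.
At t = 4790 yr, e^(−t/τ) = e^(−1.721) = 0.1790, so ΔM = −6627 t C and M = 71827 − 6627 = 65201 t C.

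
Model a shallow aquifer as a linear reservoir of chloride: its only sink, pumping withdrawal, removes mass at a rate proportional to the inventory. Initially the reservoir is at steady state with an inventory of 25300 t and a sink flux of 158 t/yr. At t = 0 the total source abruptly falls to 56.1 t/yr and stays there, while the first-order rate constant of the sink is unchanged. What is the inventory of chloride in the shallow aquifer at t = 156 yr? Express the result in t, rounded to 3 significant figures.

τ = M₀/F₀ = 25300/158 = 160.1 yr; rate constant k = 1/τ.
New steady state M_∞ = F₁/k = F₁·τ = 56.1 × 160.1 = 8983.1 t.
M(t) = M_∞ + (M₀ − M_∞)·e^(−t/τ); t/τ = 156/160.1 = 0.9742, so e^(−t/τ) = 0.3775.
M(t) = 8983.1 + 16320 × 0.3775 = 15142 t.

15100 t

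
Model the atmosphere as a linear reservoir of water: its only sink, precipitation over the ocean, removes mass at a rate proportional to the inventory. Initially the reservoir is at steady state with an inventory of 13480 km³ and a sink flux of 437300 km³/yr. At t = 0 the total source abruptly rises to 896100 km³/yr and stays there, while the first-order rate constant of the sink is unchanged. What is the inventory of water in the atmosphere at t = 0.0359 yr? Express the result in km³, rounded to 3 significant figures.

The sink rate constant is k = F₀/M₀ = 437300/13480 = 32.44 yr⁻¹.
Solving dM/dt = F₁ − kM with M(0) = M₀ gives M(t) = F₁/k + (M₀ − F₁/k)·e^(−kt).
F₁/k = 896100/32.44 = 27623 km³; kt = 32.44 × 0.0359 = 1.165, e^(−kt) = 0.3120.
M(0.0359) = 27623 + (13480 − 27623) × 0.3120 = 27623 − 4413 = 23210 km³.

23200 km³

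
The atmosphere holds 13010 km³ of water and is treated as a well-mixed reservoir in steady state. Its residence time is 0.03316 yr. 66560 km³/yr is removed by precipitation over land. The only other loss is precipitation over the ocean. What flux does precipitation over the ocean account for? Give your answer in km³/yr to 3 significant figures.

Total removal F = M/τ = 13010 / 0.03316 = 392300 km³/yr.
Precipitation over the ocean = F − (66560) = 392300 − 66560 = 325800 km³/yr.

326000 km³/yr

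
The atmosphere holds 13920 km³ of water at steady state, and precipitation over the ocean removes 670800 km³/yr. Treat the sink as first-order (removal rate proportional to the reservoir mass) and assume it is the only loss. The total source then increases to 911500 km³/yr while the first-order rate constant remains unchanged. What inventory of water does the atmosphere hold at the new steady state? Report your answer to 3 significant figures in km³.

Rate constant k = F/M = 670800 / 13920 = 48.19 yr⁻¹.
At the new steady state, source = k·M_new ⇒ M_new = 911500 / 48.19 = 18910 km³.
(Equivalently M_new = M × F_new/F_old = 13920 × 911500/670800.)

18900 km³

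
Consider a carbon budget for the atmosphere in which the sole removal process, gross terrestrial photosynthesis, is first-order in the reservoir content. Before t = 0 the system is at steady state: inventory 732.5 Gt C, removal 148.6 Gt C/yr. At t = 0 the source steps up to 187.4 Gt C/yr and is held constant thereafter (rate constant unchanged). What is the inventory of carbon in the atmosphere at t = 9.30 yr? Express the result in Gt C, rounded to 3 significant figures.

Residence time τ = M₀/F₀ = 4.929 yr. The eventual steady state is M_∞ = M₀·(F₁/F₀) = 732.5 × 187.4/148.6 = 923.76 Gt C.
The anomaly ΔM(t) = M(t) − M_∞ decays as ΔM₀·e^(−t/τ) with ΔM₀ = 732.5 − 923.76 = −191.3 Gt C.
At t = 9.30 yr, e^(−t/τ) = e^(−1.887) = 0.1516, so ΔM = −28.99 Gt C and M = 923.76 − 28.99 = 894.77 Gt C.

895 Gt C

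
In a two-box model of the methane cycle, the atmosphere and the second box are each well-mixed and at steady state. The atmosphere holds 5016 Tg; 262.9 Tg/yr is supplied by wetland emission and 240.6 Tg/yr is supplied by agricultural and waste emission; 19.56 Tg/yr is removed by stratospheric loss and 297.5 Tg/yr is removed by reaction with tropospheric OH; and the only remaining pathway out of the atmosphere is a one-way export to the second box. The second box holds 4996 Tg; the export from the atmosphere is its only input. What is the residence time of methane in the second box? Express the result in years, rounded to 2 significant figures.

27 yr

Balance the atmosphere: ΣF_in = 262.9 + 240.6 = 503.50 Tg/yr.
Export to the second box = ΣF_in − (19.56 + 297.5) = 186.44 Tg/yr.
At steady state the output of the second box equals its input, 186.44 Tg/yr.
τ = M / F = 4996 / 186.44 = 26.80 yr.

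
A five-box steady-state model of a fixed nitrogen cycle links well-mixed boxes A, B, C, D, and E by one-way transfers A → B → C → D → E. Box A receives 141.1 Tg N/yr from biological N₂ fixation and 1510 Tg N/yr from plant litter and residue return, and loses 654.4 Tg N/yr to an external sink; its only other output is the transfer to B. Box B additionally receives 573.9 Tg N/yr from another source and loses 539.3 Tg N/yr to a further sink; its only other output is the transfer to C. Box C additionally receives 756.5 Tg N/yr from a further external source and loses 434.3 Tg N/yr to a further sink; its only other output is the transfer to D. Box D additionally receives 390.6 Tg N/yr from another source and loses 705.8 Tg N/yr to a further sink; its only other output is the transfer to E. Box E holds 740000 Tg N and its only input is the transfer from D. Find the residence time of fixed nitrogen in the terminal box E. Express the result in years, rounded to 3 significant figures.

Box A: F(A→B) = (141.1 + 1510) − 654.4 = 996.70 Tg N/yr.
Box B: F(B→C) = (996.70 + 573.9) − 539.3 = 1031.3 Tg N/yr.
Box C: F(C→D) = (1031.3 + 756.5) − 434.3 = 1353.5 Tg N/yr.
Box D: F(D→E) = (1353.5 + 390.6) − 705.8 = 1038.3 Tg N/yr.
Box E throughput = its input = 1038.3 Tg N/yr; τ = 740000 / 1038.3 = 712.7 yr.

713 yr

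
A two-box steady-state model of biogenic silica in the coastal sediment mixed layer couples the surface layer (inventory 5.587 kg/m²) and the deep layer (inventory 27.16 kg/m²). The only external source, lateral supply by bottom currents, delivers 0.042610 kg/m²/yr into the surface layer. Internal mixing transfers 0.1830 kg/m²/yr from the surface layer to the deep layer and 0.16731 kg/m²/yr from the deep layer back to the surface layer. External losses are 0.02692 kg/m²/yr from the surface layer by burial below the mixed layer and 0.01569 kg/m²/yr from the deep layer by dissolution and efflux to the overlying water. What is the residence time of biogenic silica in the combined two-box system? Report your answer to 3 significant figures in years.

Treat the two boxes together as one reservoir: the mixing fluxes between them are internal recycling, so τ = ΣM / Σ(external losses).
M_total = 5.587 + 27.16 = 32.747 kg/m².
ΣF_external_out = 0.02692 + 0.01569 = 0.042610 kg/m²/yr.
τ = M_total / ΣF_ext = 32.747 / 0.042610 = 768.5 yr.

769 yr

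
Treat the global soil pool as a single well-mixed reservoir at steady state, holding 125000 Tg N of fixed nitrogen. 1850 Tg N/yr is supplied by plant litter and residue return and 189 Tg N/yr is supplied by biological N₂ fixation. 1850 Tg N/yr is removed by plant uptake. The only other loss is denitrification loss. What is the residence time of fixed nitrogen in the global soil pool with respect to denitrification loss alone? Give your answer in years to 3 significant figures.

661 yr

At steady state ΣF_in = ΣF_out.
ΣF_in = 1850 + 189 = 2039.0 Tg N/yr.
Denitrification loss flux = ΣF_in − (1850) = 2039.0 − 1850 = 189.0 Tg N/yr.
τ = M / F = 125000 / 189.0 = 661.4 yr.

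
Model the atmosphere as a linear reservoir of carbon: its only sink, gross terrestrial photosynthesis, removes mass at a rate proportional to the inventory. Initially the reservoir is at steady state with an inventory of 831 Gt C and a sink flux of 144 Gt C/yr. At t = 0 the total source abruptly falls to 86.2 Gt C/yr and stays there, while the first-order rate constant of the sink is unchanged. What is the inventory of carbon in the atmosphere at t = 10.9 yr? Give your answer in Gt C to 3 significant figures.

548 Gt C

τ = M₀/F₀ = 831/144 = 5.771 yr; rate constant k = 1/τ.
New steady state M_∞ = F₁/k = F₁·τ = 86.2 × 5.771 = 497.45 Gt C.
M(t) = M_∞ + (M₀ − M_∞)·e^(−t/τ); t/τ = 10.9/5.771 = 1.889, so e^(−t/τ) = 0.1513.
M(t) = 497.45 + 333.6 × 0.1513 = 547.90 Gt C.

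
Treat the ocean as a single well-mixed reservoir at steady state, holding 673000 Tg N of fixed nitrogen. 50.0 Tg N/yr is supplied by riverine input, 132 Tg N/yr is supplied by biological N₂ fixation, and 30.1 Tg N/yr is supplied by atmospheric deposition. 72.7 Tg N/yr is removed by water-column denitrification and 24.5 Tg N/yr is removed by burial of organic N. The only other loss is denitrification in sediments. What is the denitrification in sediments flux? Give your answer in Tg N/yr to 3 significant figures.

At steady state ΣF_in = ΣF_out.
ΣF_in = 50.0 + 132 + 30.1 = 212.10 Tg N/yr.
Denitrification in sediments flux = ΣF_in − (72.7 + 24.5) = 212.10 − 97.20 = 114.9 Tg N/yr.

115 Tg N/yr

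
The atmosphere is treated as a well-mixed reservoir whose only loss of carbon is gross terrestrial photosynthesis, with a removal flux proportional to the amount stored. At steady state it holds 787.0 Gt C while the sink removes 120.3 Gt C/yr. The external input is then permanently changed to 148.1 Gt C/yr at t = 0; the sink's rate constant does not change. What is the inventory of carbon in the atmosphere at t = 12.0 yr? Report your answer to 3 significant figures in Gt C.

940 Gt C

τ = M₀/F₀ = 787.0/120.3 = 6.542 yr; rate constant k = 1/τ.
New steady state M_∞ = F₁/k = F₁·τ = 148.1 × 6.542 = 968.87 Gt C.
M(t) = M_∞ + (M₀ − M_∞)·e^(−t/τ); t/τ = 12.0/6.542 = 1.834, so e^(−t/τ) = 0.1597.
M(t) = 968.87 − 181.9 × 0.1597 = 939.82 Gt C.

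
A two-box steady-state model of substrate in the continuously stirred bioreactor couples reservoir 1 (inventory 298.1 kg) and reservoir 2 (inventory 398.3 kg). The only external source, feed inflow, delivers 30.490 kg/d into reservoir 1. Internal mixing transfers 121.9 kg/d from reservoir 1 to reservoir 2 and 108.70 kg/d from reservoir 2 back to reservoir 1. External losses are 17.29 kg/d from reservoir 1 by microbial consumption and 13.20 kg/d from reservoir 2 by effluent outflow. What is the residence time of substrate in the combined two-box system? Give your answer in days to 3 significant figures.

22.8 d

Residence time in the combined system uses the total inventory and the total *external* removal — internal exchanges between the two boxes cancel.
M_total = 298.1 + 398.3 = 696.40 kg.
ΣF_external_out = 17.29 + 13.20 = 30.490 kg/d.
τ = M_total / ΣF_ext = 696.40 / 30.490 = 22.84 d.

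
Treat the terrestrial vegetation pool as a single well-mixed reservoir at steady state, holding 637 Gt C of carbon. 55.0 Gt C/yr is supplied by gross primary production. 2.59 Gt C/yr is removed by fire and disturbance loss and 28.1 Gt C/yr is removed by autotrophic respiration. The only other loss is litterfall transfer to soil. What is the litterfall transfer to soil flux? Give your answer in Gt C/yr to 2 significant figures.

24 Gt C/yr

At steady state ΣF_in = ΣF_out.
ΣF_in = 55.000 Gt C/yr.
Litterfall transfer to soil flux = ΣF_in − (2.59 + 28.1) = 55.000 − 30.69 = 24.31 Gt C/yr.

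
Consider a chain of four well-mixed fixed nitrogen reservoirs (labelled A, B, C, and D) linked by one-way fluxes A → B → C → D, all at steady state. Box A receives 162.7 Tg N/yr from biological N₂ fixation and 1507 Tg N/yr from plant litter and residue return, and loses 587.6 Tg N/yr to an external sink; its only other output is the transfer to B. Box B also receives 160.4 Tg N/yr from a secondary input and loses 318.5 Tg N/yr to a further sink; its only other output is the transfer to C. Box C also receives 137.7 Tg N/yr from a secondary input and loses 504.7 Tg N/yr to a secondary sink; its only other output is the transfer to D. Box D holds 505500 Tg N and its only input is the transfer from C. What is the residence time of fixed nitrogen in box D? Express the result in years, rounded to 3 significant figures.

908 yr

Box A: F(A→B) = (162.7 + 1507) − 587.6 = 1082.1 Tg N/yr.
Box B: F(B→C) = (1082.1 + 160.4) − 318.5 = 924.00 Tg N/yr.
Box C: F(C→D) = (924.00 + 137.7) − 504.7 = 557.00 Tg N/yr.
Box D throughput = its input = 557.00 Tg N/yr; τ = 505500 / 557.00 = 907.5 yr.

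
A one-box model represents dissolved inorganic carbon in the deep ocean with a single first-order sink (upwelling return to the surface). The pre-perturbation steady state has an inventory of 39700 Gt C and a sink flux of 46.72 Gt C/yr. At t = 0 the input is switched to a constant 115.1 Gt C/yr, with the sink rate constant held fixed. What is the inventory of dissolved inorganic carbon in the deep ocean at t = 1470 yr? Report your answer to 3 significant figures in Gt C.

Residence time τ = M₀/F₀ = 849.7 yr. The eventual steady state is M_∞ = M₀·(F₁/F₀) = 39700 × 115.1/46.72 = 97805 Gt C.
The anomaly ΔM(t) = M(t) − M_∞ decays as ΔM₀·e^(−t/τ) with ΔM₀ = 39700 − 97805 = −58110 Gt C.
At t = 1470 yr, e^(−t/τ) = e^(−1.730) = 0.1773, so ΔM = −10300 Gt C and M = 97805 − 10300 = 87504 Gt C.

87500 Gt C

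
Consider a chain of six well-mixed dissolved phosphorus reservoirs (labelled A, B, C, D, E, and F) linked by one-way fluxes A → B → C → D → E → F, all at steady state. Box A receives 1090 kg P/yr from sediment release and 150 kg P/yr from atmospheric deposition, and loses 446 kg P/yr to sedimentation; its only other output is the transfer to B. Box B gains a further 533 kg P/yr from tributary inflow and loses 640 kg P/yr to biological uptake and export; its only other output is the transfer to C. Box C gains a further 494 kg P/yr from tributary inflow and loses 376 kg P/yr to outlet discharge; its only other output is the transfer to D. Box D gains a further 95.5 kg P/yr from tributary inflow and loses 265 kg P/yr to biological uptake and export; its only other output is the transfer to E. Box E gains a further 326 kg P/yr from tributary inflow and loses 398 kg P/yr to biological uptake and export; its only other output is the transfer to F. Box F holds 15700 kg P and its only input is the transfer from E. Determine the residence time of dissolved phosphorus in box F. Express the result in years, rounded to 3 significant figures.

27.9 yr

Box A: F(A→B) = (1090 + 150) − 446 = 794.00 kg P/yr.
Box B: F(B→C) = (794.00 + 533) − 640 = 687.00 kg P/yr.
Box C: F(C→D) = (687.00 + 494) − 376 = 805.00 kg P/yr.
Box D: F(D→E) = (805.00 + 95.5) − 265 = 635.50 kg P/yr.
Box E: F(E→F) = (635.50 + 326) − 398 = 563.50 kg P/yr.
Box F throughput = its input = 563.50 kg P/yr; τ = 15700 / 563.50 = 27.86 yr.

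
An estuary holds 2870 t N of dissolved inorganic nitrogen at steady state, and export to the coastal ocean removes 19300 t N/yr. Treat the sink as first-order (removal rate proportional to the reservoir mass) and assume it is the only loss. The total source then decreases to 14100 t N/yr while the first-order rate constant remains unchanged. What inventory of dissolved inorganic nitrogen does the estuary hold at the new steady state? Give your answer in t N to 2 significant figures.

Rate constant k = F/M = 19300 / 2870 = 6.725 yr⁻¹.
At the new steady state, source = k·M_new ⇒ M_new = 14100 / 6.725 = 2097 t N.
(Equivalently M_new = M × F_new/F_old = 2870 × 14100/19300.)

2100 t N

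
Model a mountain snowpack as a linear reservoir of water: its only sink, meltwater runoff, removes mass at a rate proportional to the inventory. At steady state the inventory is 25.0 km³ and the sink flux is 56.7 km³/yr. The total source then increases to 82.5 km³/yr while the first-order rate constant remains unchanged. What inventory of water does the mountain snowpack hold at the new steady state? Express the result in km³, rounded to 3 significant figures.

Rate constant k = F/M = 56.7 / 25.0 = 2.268 yr⁻¹.
At the new steady state, source = k·M_new ⇒ M_new = 82.5 / 2.268 = 36.38 km³.
(Equivalently M_new = M × F_new/F_old = 25.0 × 82.5/56.7.)

36.4 km³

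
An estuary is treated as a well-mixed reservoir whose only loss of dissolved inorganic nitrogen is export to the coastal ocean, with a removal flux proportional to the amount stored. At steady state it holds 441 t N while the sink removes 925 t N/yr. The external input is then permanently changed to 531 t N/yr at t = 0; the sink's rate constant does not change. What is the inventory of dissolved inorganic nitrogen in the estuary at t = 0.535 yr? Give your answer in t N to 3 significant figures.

τ = M₀/F₀ = 441/925 = 0.4768 yr; rate constant k = 1/τ.
New steady state M_∞ = F₁/k = F₁·τ = 531 × 0.4768 = 253.16 t N.
M(t) = M_∞ + (M₀ − M_∞)·e^(−t/τ); t/τ = 0.535/0.4768 = 1.122, so e^(−t/τ) = 0.3256.
M(t) = 253.16 + 187.8 × 0.3256 = 314.31 t N.

314 t N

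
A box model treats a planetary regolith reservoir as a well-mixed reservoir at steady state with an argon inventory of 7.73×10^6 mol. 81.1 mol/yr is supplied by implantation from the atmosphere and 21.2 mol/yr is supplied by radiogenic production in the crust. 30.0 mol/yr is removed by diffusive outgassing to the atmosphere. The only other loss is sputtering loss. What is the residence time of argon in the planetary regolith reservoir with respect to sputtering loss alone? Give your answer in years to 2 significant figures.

At steady state ΣF_in = ΣF_out.
ΣF_in = 81.1 + 21.2 = 102.30 mol/yr.
Sputtering loss flux = ΣF_in − (30.0) = 102.30 − 30.00 = 72.30 mol/yr.
τ = M / F = 7.73×10^6 / 72.30 = 106900 yr.

110000 yr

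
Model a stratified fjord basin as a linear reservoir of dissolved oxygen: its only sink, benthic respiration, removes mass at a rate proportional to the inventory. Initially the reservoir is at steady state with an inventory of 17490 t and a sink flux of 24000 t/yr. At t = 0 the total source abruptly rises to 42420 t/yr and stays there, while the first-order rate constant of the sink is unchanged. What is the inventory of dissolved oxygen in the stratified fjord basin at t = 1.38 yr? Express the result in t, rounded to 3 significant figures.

28900 t

Residence time τ = M₀/F₀ = 0.7288 yr. The eventual steady state is M_∞ = M₀·(F₁/F₀) = 17490 × 42420/24000 = 30914 t.
The anomaly ΔM(t) = M(t) − M_∞ decays as ΔM₀·e^(−t/τ) with ΔM₀ = 17490 − 30914 = −13420 t.
At t = 1.38 yr, e^(−t/τ) = e^(−1.894) = 0.1505, so ΔM = −2021 t and M = 30914 − 2021 = 28893 t.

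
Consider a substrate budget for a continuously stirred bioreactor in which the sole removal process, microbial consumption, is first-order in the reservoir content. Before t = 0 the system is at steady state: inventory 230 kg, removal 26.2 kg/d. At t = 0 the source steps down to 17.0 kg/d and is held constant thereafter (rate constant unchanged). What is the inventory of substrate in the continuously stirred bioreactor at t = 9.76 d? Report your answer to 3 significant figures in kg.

τ = M₀/F₀ = 230/26.2 = 8.779 d; rate constant k = 1/τ.
New steady state M_∞ = F₁/k = F₁·τ = 17.0 × 8.779 = 149.24 kg.
M(t) = M_∞ + (M₀ − M_∞)·e^(−t/τ); t/τ = 9.76/8.779 = 1.112, so e^(−t/τ) = 0.3290.
M(t) = 149.24 + 80.76 × 0.3290 = 175.81 kg.

176 kg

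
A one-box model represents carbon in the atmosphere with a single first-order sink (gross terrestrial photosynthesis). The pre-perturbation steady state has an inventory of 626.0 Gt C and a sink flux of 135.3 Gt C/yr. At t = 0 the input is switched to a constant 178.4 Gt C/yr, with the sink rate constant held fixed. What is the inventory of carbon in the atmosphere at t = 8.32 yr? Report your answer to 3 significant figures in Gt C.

Residence time τ = M₀/F₀ = 4.627 yr. The eventual steady state is M_∞ = M₀·(F₁/F₀) = 626.0 × 178.4/135.3 = 825.41 Gt C.
The anomaly ΔM(t) = M(t) − M_∞ decays as ΔM₀·e^(−t/τ) with ΔM₀ = 626.0 − 825.41 = −199.4 Gt C.
At t = 8.32 yr, e^(−t/τ) = e^(−1.798) = 0.1656, so ΔM = −33.02 Gt C and M = 825.41 − 33.02 = 792.39 Gt C.

792 Gt C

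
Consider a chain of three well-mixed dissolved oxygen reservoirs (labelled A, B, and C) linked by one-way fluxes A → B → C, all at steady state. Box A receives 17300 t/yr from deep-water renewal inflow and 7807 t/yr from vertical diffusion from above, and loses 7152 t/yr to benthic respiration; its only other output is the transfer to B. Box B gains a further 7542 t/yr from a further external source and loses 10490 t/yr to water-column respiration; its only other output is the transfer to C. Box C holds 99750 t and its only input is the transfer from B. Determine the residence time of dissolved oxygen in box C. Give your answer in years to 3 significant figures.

6.65 yr

Box A: F(A→B) = (17300 + 7807) − 7152 = 17955 t/yr.
Box B: F(B→C) = (17955 + 7542) − 10490 = 15007 t/yr.
Box C throughput = its input = 15007 t/yr; τ = 99750 / 15007 = 6.647 yr.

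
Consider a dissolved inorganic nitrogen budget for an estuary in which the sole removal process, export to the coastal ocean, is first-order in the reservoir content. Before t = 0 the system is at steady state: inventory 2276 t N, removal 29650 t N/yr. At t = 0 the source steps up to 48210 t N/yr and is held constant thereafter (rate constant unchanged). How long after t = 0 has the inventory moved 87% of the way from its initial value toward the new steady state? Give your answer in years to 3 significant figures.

0.157 yr

τ = M₀/F₀ = 2276/29650 = 0.07676 yr.
The remaining gap fraction is e^(−t/τ); 87% covered ⇒ e^(−t/τ) = 0.130.
t = −τ ln(0.130) = 0.07676 × 2.040 = 0.1566 yr.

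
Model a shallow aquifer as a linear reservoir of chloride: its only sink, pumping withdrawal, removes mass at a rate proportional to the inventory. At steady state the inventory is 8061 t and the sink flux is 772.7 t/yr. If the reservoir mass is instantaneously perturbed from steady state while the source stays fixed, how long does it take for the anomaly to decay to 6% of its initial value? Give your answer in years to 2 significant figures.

29 yr

For a linear reservoir the anomaly decays as exp(−t/τ) with τ = M/F = 8061/772.7 = 10.43 yr.
exp(−t/τ) = 0.06 ⇒ t = −τ ln(0.06) = 10.43 × 2.813 = 29.35 yr.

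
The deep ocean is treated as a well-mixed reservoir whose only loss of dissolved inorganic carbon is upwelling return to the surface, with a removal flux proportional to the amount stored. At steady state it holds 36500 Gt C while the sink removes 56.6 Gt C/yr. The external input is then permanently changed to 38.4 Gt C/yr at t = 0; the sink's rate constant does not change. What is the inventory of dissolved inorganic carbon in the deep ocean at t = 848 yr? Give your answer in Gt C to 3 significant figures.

27900 Gt C

Residence time τ = M₀/F₀ = 644.9 yr. The eventual steady state is M_∞ = M₀·(F₁/F₀) = 36500 × 38.4/56.6 = 24763 Gt C.
The anomaly ΔM(t) = M(t) − M_∞ decays as ΔM₀·e^(−t/τ) with ΔM₀ = 36500 − 24763 = 11740 Gt C.
At t = 848 yr, e^(−t/τ) = e^(−1.315) = 0.2685, so ΔM = 3151 Gt C and M = 24763 + 3151 = 27914 Gt C.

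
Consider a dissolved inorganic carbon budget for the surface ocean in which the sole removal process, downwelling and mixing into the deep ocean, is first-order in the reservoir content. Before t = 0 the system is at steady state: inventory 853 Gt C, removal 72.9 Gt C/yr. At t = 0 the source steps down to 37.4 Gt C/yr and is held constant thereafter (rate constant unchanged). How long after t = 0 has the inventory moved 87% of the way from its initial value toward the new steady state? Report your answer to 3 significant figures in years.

τ = M₀/F₀ = 853/72.9 = 11.70 yr.
The remaining gap fraction is e^(−t/τ); 87% covered ⇒ e^(−t/τ) = 0.130.
t = −τ ln(0.130) = 11.70 × 2.040 = 23.87 yr.

23.9 yr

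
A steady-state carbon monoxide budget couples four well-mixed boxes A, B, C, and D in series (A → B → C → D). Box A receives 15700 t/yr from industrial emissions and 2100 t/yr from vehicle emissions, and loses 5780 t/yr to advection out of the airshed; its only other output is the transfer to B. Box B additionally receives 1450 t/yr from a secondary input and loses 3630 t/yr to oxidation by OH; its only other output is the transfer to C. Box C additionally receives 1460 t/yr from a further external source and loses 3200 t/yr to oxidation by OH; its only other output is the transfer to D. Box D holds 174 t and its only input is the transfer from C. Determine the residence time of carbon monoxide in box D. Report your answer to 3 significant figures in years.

Box A: F(A→B) = (15700 + 2100) − 5780 = 12020 t/yr.
Box B: F(B→C) = (12020 + 1450) − 3630 = 9840.0 t/yr.
Box C: F(C→D) = (9840.0 + 1460) − 3200 = 8100.0 t/yr.
Box D throughput = its input = 8100.0 t/yr; τ = 174 / 8100.0 = 0.02148 yr.

0.0215 yr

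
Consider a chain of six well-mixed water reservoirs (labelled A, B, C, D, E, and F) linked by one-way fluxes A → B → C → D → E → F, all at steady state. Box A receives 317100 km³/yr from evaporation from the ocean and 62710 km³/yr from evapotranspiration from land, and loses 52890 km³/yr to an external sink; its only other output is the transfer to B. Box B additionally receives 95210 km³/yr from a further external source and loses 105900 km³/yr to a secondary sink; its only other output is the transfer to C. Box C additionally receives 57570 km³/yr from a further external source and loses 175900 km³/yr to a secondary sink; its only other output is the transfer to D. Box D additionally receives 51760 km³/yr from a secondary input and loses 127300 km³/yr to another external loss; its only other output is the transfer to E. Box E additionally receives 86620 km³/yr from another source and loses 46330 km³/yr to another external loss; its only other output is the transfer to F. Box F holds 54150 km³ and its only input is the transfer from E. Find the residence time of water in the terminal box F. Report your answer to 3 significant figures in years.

Box A: F(A→B) = (317100 + 62710) − 52890 = 326920 km³/yr.
Box B: F(B→C) = (326920 + 95210) − 105900 = 316230 km³/yr.
Box C: F(C→D) = (316230 + 57570) − 175900 = 197900 km³/yr.
Box D: F(D→E) = (197900 + 51760) − 127300 = 122360 km³/yr.
Box E: F(E→F) = (122360 + 86620) − 46330 = 162650 km³/yr.
Box F throughput = its input = 162650 km³/yr; τ = 54150 / 162650 = 0.3329 yr.

0.333 yr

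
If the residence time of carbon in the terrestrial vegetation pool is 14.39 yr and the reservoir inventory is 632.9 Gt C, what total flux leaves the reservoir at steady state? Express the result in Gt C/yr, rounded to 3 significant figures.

44.0 Gt C/yr

F = M / τ = 632.9 / 14.39 = 43.98 Gt C/yr.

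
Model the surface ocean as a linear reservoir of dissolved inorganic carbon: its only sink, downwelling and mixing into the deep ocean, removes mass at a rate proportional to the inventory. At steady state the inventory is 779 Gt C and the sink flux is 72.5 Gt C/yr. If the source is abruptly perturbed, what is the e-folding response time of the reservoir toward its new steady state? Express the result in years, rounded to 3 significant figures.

For a linear reservoir the response time equals the residence time τ = M/F.
τ = 779 / 72.5 = 10.74 yr.

10.7 yr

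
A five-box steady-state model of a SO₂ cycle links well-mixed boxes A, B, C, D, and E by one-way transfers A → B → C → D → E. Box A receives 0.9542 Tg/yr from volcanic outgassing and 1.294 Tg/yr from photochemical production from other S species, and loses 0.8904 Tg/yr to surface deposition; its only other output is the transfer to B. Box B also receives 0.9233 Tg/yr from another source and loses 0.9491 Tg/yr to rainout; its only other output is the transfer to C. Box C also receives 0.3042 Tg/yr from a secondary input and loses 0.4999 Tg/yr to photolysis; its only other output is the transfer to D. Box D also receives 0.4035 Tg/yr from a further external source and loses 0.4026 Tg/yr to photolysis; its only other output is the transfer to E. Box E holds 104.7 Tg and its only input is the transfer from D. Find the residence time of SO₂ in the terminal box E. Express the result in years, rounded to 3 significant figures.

Box A: F(A→B) = (0.9542 + 1.294) − 0.8904 = 1.3578 Tg/yr.
Box B: F(B→C) = (1.3578 + 0.9233) − 0.9491 = 1.3320 Tg/yr.
Box C: F(C→D) = (1.3320 + 0.3042) − 0.4999 = 1.1363 Tg/yr.
Box D: F(D→E) = (1.1363 + 0.4035) − 0.4026 = 1.1372 Tg/yr.
Box E throughput = its input = 1.1372 Tg/yr; τ = 104.7 / 1.1372 = 92.07 yr.

92.1 yr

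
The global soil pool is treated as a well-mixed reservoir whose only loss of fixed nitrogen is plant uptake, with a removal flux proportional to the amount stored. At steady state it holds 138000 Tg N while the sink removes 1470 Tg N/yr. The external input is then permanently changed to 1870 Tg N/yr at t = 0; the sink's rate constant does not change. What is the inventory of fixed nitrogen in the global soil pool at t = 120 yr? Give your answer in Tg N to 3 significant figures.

165000 Tg N

Residence time τ = M₀/F₀ = 93.88 yr. The eventual steady state is M_∞ = M₀·(F₁/F₀) = 138000 × 1870/1470 = 175550 Tg N.
The anomaly ΔM(t) = M(t) − M_∞ decays as ΔM₀·e^(−t/τ) with ΔM₀ = 138000 − 175550 = −37550 Tg N.
At t = 120 yr, e^(−t/τ) = e^(−1.278) = 0.2785, so ΔM = −10460 Tg N and M = 175550 − 10460 = 165090 Tg N.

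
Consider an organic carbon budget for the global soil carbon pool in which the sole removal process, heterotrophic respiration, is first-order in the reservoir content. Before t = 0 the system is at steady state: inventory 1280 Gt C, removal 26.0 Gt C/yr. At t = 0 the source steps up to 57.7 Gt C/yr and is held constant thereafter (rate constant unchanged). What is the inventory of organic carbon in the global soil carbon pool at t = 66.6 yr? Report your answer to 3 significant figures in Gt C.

2440 Gt C

Residence time τ = M₀/F₀ = 49.23 yr. The eventual steady state is M_∞ = M₀·(F₁/F₀) = 1280 × 57.7/26.0 = 2840.6 Gt C.
The anomaly ΔM(t) = M(t) − M_∞ decays as ΔM₀·e^(−t/τ) with ΔM₀ = 1280 − 2840.6 = −1561 Gt C.
At t = 66.6 yr, e^(−t/τ) = e^(−1.353) = 0.2585, so ΔM = −403.4 Gt C and M = 2840.6 − 403.4 = 2437.2 Gt C.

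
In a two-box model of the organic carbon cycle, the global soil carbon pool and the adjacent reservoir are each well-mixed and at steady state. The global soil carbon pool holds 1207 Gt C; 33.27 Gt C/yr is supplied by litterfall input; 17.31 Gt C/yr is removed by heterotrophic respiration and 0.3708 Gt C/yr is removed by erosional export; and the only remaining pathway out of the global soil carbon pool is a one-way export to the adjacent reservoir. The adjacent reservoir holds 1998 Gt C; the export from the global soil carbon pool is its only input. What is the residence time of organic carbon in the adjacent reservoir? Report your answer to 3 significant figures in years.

128 yr

Balance the global soil carbon pool: ΣF_in = 33.270 Gt C/yr.
Export to the adjacent reservoir = ΣF_in − (17.31 + 0.3708) = 15.589 Gt C/yr.
At steady state the output of the adjacent reservoir equals its input, 15.589 Gt C/yr.
τ = M / F = 1998 / 15.589 = 128.2 yr.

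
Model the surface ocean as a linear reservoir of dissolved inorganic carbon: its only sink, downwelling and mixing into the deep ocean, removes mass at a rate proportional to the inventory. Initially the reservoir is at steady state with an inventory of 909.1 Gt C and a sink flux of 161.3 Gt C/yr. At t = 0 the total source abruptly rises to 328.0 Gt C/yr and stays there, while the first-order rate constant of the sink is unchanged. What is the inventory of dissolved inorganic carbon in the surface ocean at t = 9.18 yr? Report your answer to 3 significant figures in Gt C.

τ = M₀/F₀ = 909.1/161.3 = 5.636 yr; rate constant k = 1/τ.
New steady state M_∞ = F₁/k = F₁·τ = 328.0 × 5.636 = 1848.6 Gt C.
M(t) = M_∞ + (M₀ − M_∞)·e^(−t/τ); t/τ = 9.18/5.636 = 1.629, so e^(−t/τ) = 0.1962.
M(t) = 1848.6 − 939.5 × 0.1962 = 1664.3 Gt C.

1660 Gt C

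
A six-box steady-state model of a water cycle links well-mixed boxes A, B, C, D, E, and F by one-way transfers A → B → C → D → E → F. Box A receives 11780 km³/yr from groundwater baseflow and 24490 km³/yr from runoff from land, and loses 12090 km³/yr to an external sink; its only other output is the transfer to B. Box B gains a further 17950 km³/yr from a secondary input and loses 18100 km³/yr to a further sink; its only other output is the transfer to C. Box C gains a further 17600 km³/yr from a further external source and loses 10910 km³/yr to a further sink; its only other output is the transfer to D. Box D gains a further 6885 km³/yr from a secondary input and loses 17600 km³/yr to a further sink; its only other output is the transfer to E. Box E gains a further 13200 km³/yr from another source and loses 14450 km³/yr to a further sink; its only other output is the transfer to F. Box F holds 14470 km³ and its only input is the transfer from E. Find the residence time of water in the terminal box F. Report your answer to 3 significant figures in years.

0.772 yr

Box A: F(A→B) = (11780 + 24490) − 12090 = 24180 km³/yr.
Box B: F(B→C) = (24180 + 17950) − 18100 = 24030 km³/yr.
Box C: F(C→D) = (24030 + 17600) − 10910 = 30720 km³/yr.
Box D: F(D→E) = (30720 + 6885) − 17600 = 20005 km³/yr.
Box E: F(E→F) = (20005 + 13200) − 14450 = 18755 km³/yr.
Box F throughput = its input = 18755 km³/yr; τ = 14470 / 18755 = 0.7715 yr.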